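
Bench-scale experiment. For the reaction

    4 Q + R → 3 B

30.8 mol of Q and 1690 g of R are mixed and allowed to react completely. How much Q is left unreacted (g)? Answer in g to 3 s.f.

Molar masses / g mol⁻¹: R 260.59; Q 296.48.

n(Q) = 30.80 mol
n(R) = 1690 / 260.59 = 6.485 mol
n/ν for Q = 30.80/4 = 7.700
n/ν for R = 6.485/1 = 6.485
Smallest n/ν is R → limiting reagent.
Q consumed = (4/1) × 6.485 = 25.94 mol
Q remaining = 30.80 − 25.94 = 4.860 mol
mass = 4.860 × 296.48 = 1441 g

1440 g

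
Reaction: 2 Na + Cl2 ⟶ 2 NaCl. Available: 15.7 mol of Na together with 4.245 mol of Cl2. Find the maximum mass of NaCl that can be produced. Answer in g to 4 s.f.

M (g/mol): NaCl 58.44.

496.2 g

n(Na) = 15.70 mol
n(Cl2) = 4.245 mol
n/ν for Na = 15.70/2 = 7.850
n/ν for Cl2 = 4.245/1 = 4.245
Smallest n/ν is Cl2 → limiting reagent.
n(NaCl) = (2/1) × 4.245 = 8.490 mol
mass = 8.490 × 58.44 = 496.2 g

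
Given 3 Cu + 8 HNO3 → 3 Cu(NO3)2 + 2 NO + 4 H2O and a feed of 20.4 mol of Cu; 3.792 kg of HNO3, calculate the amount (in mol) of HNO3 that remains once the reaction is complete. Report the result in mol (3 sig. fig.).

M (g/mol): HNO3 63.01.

5.78 mol

n(Cu) = 20.40 mol
n(HNO3) = 3.792×1000 / 63.01 = 60.18 mol
n/ν for Cu = 20.40/3 = 6.800
n/ν for HNO3 = 60.18/8 = 7.523
Smallest n/ν is Cu → limiting reagent.
HNO3 consumed = (8/3) × 20.40 = 54.40 mol
HNO3 remaining = 60.18 − 54.40 = 5.780 mol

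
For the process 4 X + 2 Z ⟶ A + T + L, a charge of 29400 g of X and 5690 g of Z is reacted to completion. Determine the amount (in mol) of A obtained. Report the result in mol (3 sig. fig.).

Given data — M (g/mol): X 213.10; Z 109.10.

26.1 mol

n(X) = 29400 / 213.10 = 138.0 mol
n(Z) = 5690 / 109.10 = 52.15 mol
n/ν → X: 34.50, Z: 26.08; Z is limiting.
n(A) = (1/2) × 52.15 = 26.08 mol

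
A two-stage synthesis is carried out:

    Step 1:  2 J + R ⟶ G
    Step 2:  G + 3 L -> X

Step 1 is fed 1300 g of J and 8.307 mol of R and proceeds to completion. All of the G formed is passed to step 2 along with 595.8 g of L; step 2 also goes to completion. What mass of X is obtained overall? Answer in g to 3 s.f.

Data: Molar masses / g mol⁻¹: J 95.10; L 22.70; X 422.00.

Step 1:
n(J) = 1300 / 95.10 = 13.67 mol
n(R) = 8.307 mol
n/ν for J = 13.67/2 = 6.835
n/ν for R = 8.307/1 = 8.307
Smallest n/ν is J → limiting reagent.
n(G) produced = (1/2) × 13.67 = 6.835 mol
Step 2:
n(G) available = 6.835 mol
n(L) = 595.8 / 22.70 = 26.25 mol
n/ν for G = 6.835/1 = 6.835
n/ν for L = 26.25/3 = 8.750
Smallest n/ν is G → limiting reagent.
n(X) = (1/1) × 6.835 = 6.835 mol
mass = 6.835 × 422.00 = 2884 g

2880 g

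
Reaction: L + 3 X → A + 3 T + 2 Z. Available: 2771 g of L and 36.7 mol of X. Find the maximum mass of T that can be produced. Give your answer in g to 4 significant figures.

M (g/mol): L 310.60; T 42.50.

1137 g

n(L) = 2771 / 310.60 = 8.921 mol
n(X) = 36.70 mol
n/ν for L = 8.921/1 = 8.921
n/ν for X = 36.70/3 = 12.23
Smallest n/ν is L → limiting reagent.
n(T) = (3/1) × 8.921 = 26.76 mol
mass = 26.76 × 42.50 = 1137 g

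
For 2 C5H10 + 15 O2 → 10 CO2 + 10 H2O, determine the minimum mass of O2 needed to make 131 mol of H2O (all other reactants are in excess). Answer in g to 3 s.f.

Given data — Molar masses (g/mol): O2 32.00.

6290 g

n(H2O) = 131.0 mol
n(O2) = (15/10) × 131.0 = 196.5 mol
mass = 196.5 × 32.00 = 6288 g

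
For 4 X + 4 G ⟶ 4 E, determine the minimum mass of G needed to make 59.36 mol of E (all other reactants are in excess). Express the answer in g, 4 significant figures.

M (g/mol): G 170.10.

10100 g

n(E) = 59.36 mol
n(G) = (4/4) × 59.36 = 59.36 mol
mass = 59.36 × 170.10 = 10100 g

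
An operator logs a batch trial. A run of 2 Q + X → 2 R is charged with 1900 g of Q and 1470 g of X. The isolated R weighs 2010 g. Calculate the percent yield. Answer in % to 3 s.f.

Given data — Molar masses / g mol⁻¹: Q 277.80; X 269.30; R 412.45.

71.3 %

n(Q) = 1900 / 277.80 = 6.839 mol
n(X) = 1470 / 269.30 = 5.459 mol
n/ν for Q = 6.839/2 = 3.420
n/ν for X = 5.459/1 = 5.459
Smallest n/ν is Q → limiting reagent.
theoretical n(R) = (2/2) × 6.839 = 6.839 mol → 2821 g
% yield = 2010 / 2821 × 100 = 71.25 %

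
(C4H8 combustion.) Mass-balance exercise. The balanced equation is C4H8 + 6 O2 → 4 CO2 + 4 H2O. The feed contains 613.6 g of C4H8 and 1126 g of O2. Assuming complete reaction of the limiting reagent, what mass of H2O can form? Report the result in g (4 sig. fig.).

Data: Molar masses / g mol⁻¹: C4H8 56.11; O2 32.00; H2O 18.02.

422.7 g

n(C4H8) = 613.6 / 56.11 = 10.94 mol
n(O2) = 1126 / 32.00 = 35.19 mol
n/ν for C4H8 = 10.94/1 = 10.94
n/ν for O2 = 35.19/6 = 5.865
Smallest n/ν is O2 → limiting reagent.
n(H2O) = (4/6) × 35.19 = 23.46 mol
mass = 23.46 × 18.02 = 422.7 g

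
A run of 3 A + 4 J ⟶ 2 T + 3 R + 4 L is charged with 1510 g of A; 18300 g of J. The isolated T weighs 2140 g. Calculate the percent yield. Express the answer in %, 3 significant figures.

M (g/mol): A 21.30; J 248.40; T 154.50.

37.6 %

n(A) = 1510 / 21.30 = 70.89 mol
n(J) = 18300 / 248.40 = 73.67 mol
n/ν for A = 70.89/3 = 23.63
n/ν for J = 73.67/4 = 18.42
Smallest n/ν is J → limiting reagent.
theoretical n(T) = (2/4) × 73.67 = 36.84 mol → 5692 g
% yield = 2140 / 5692 × 100 = 37.60 %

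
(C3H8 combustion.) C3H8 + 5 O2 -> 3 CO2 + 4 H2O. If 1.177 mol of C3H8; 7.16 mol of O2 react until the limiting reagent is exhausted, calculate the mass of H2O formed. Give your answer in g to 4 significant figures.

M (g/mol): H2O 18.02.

84.84 g

n(C3H8) = 1.177 mol
n(O2) = 7.160 mol
n/ν for C3H8 = 1.177/1 = 1.177
n/ν for O2 = 7.160/5 = 1.432
Smallest n/ν is C3H8 → limiting reagent.
n(H2O) = (4/1) × 1.177 = 4.708 mol
mass = 4.708 × 18.02 = 84.84 g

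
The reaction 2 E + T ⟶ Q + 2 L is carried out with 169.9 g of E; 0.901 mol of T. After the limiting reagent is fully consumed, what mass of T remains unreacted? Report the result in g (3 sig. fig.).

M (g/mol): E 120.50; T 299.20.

n(E) = 169.9 / 120.50 = 1.410 mol
n(T) = 0.9010 mol
n/ν → E: 0.7050, T: 0.9010; E is limiting.
T consumed = (1/2) × 1.410 = 0.7050 mol
T remaining = 0.9010 − 0.7050 = 0.1960 mol
mass = 0.1960 × 299.20 = 58.64 g

58.6 g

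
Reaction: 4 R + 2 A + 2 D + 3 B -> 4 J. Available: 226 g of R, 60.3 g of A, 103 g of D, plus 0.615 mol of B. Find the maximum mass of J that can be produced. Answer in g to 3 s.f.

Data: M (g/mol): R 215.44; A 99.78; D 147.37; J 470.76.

n(R) = 226.0 / 215.44 = 1.049 mol
n(A) = 60.30 / 99.78 = 0.6043 mol
n(D) = 103.0 / 147.37 = 0.6989 mol
n(B) = 0.6150 mol
n/ν for R = 1.049/4 = 0.2623
n/ν for A = 0.6043/2 = 0.3022
n/ν for D = 0.6989/2 = 0.3495
n/ν for B = 0.6150/3 = 0.2050
Smallest n/ν is B → limiting reagent.
n(J) = (4/3) × 0.6150 = 0.8200 mol
mass = 0.8200 × 470.76 = 386.0 g

386 g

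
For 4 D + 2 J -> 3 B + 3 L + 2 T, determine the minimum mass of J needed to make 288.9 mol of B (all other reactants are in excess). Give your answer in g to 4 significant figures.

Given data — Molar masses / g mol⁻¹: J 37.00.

n(B) = 288.9 mol
n(J) = (2/3) × 288.9 = 192.6 mol
mass = 192.6 × 37.00 = 7126 g

7126 g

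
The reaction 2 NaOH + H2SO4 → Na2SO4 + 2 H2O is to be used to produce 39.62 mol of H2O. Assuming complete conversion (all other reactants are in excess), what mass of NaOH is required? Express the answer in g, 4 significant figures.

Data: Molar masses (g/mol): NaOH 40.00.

n(H2O) = 39.62 mol
n(NaOH) = (2/2) × 39.62 = 39.62 mol
mass = 39.62 × 40.00 = 1585 g

1585 g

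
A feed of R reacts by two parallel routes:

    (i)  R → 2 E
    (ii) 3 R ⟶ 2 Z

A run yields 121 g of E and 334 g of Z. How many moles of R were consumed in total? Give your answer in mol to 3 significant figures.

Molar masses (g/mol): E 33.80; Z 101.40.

n(E) = 121 / 33.80 = 3.580 mol
n(Z) = 334 / 101.40 = 3.294 mol
n(R) via (i) = (1/2)×3.580 = 1.790 mol
n(R) via (ii) = (3/2)×3.294 = 4.941 mol
total n(R) = 1.790 + 4.941 = 6.731 mol

6.73 mol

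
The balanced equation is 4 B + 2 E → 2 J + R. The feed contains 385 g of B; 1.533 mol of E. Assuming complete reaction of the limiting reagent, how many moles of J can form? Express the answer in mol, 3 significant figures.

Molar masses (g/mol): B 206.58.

n(B) = 385.0 / 206.58 = 1.864 mol
n(E) = 1.533 mol
n/ν for B = 1.864/4 = 0.4660
n/ν for E = 1.533/2 = 0.7665
Smallest n/ν is B → limiting reagent.
n(J) = (2/4) × 1.864 = 0.9320 mol

0.932 mol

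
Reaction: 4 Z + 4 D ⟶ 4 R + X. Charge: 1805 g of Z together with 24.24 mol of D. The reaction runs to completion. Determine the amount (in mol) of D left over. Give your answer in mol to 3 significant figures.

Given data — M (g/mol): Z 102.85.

6.69 mol

n(Z) = 1805 / 102.85 = 17.55 mol
n(D) = 24.24 mol
n/ν for Z = 17.55/4 = 4.388
n/ν for D = 24.24/4 = 6.060
Smallest n/ν is Z → limiting reagent.
D consumed = (4/4) × 17.55 = 17.55 mol
D remaining = 24.24 − 17.55 = 6.690 mol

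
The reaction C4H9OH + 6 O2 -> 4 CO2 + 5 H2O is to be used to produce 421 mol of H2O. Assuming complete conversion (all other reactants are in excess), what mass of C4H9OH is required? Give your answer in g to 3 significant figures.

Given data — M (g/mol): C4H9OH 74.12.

6240 g

n(H2O) = 421.0 mol
n(C4H9OH) = (1/5) × 421.0 = 84.20 mol
mass = 84.20 × 74.12 = 6241 g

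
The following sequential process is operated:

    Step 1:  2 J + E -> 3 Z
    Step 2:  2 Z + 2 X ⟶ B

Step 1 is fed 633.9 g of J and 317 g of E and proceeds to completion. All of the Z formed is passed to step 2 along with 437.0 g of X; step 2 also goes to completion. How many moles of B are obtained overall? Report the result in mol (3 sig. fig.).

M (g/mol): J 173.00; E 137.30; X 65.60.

2.75 mol

Step 1:
n(J) = 633.9 / 173.00 = 3.664 mol
n(E) = 317.0 / 137.30 = 2.309 mol
n/ν → J: 1.832, E: 2.309; J is limiting.
n(Z) produced = (3/2) × 3.664 = 5.496 mol
Step 2:
n(Z) available = 5.496 mol
n(X) = 437.0 / 65.60 = 6.662 mol
n/ν → Z: 2.748, X: 3.331; Z is limiting.
n(B) = (1/2) × 5.496 = 2.748 mol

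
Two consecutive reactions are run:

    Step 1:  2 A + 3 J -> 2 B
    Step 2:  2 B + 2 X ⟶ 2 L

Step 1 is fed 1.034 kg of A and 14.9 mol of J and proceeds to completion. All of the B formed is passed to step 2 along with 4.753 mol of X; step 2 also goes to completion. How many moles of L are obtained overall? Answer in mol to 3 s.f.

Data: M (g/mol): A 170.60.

Step 1:
n(A) = 1.034×1000 / 170.60 = 6.061 mol
n(J) = 14.90 mol
n/ν for A = 6.061/2 = 3.031
n/ν for J = 14.90/3 = 4.967
Smallest n/ν is A → limiting reagent.
n(B) produced = (2/2) × 6.061 = 6.061 mol
Step 2:
n(B) available = 6.061 mol
n(X) = 4.753 mol
n/ν for B = 6.061/2 = 3.031
n/ν for X = 4.753/2 = 2.377
Smallest n/ν is X → limiting reagent.
n(L) = (2/2) × 4.753 = 4.753 mol

4.75 mol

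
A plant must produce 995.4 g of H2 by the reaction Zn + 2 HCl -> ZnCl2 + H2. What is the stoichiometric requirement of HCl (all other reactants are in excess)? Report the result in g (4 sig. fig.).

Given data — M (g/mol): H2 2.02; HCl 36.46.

35930 g

n(H2) = 995.4 / 2.02 = 492.8 mol
n(HCl) = (2/1) × 492.8 = 985.6 mol
mass = 985.6 × 36.46 = 35930 g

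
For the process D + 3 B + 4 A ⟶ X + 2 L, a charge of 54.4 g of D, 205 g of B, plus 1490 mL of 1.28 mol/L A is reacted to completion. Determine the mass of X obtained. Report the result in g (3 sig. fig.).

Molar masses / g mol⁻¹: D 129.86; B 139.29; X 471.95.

198 g

n(D) = 54.40 / 129.86 = 0.4189 mol
n(B) = 205.0 / 139.29 = 1.472 mol
n(A) = 1.28 × 1490/1000 = 1.907 mol
n/ν for D = 0.4189/1 = 0.4189
n/ν for B = 1.472/3 = 0.4907
n/ν for A = 1.907/4 = 0.4768
Smallest n/ν is D → limiting reagent.
n(X) = (1/1) × 0.4189 = 0.4189 mol
mass = 0.4189 × 471.95 = 197.7 g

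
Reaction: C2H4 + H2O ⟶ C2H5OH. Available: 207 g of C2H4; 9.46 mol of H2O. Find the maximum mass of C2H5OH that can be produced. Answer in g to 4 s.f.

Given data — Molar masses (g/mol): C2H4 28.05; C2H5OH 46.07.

340.0 g

n(C2H4) = 207.0 / 28.05 = 7.380 mol
n(H2O) = 9.460 mol
n/ν for C2H4 = 7.380/1 = 7.380
n/ν for H2O = 9.460/1 = 9.460
Smallest n/ν is C2H4 → limiting reagent.
n(C2H5OH) = (1/1) × 7.380 = 7.380 mol
mass = 7.380 × 46.07 = 340.0 g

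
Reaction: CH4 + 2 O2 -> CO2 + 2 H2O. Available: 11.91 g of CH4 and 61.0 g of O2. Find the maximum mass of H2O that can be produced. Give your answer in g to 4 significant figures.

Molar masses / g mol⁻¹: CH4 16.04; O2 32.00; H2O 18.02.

n(CH4) = 11.91 / 16.04 = 0.7425 mol
n(O2) = 61.00 / 32.00 = 1.906 mol
n/ν → CH4: 0.7425, O2: 0.9530; CH4 is limiting.
n(H2O) = (2/1) × 0.7425 = 1.485 mol
mass = 1.485 × 18.02 = 26.76 g

26.76 g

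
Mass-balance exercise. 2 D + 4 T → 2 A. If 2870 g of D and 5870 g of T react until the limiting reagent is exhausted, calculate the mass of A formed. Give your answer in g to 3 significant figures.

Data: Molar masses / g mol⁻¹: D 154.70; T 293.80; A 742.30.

7420 g

n(D) = 2870 / 154.70 = 18.55 mol
n(T) = 5870 / 293.80 = 19.98 mol
n/ν for D = 18.55/2 = 9.275
n/ν for T = 19.98/4 = 4.995
Smallest n/ν is T → limiting reagent.
n(A) = (2/4) × 19.98 = 9.990 mol
mass = 9.990 × 742.30 = 7416 g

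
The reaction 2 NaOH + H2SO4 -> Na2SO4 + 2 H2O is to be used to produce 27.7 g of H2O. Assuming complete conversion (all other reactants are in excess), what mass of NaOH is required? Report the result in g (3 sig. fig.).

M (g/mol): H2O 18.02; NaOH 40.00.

n(H2O) = 27.7 / 18.02 = 1.537 mol
n(NaOH) = (2/2) × 1.537 = 1.537 mol
mass = 1.537 × 40.00 = 61.48 g

61.5 g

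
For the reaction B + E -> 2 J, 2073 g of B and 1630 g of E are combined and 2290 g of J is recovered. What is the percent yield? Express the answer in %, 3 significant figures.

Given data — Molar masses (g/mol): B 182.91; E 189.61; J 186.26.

n(B) = 2073 / 182.91 = 11.33 mol
n(E) = 1630 / 189.61 = 8.597 mol
n/ν for B = 11.33/1 = 11.33
n/ν for E = 8.597/1 = 8.597
Smallest n/ν is E → limiting reagent.
theoretical n(J) = (2/1) × 8.597 = 17.19 mol → 3202 g
% yield = 2290 / 3202 × 100 = 71.52 %

71.5 %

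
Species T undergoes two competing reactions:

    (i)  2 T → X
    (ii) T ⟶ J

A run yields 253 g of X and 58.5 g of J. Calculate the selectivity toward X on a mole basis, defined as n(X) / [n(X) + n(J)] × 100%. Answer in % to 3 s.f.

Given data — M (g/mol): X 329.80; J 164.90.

68.4 %

n(X) = 253 / 329.80 = 0.7671 mol
n(J) = 58.5 / 164.90 = 0.3548 mol
selectivity = 0.7671/(0.7671+0.3548) × 100 = 68.38 %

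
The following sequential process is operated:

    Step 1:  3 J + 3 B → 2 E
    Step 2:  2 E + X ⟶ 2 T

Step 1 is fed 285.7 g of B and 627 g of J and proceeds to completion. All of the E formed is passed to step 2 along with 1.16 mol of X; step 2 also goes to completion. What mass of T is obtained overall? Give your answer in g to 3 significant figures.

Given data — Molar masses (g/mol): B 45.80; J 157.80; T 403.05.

935 g

Step 1:
n(B) = 285.7 / 45.80 = 6.238 mol
n(J) = 627.0 / 157.80 = 3.973 mol
n/ν for B = 6.238/3 = 2.079
n/ν for J = 3.973/3 = 1.324
Smallest n/ν is J → limiting reagent.
n(E) produced = (2/3) × 3.973 = 2.649 mol
Step 2:
n(E) available = 2.649 mol
n(X) = 1.160 mol
n/ν for E = 2.649/2 = 1.325
n/ν for X = 1.160/1 = 1.160
Smallest n/ν is X → limiting reagent.
n(T) = (2/1) × 1.160 = 2.320 mol
mass = 2.320 × 403.05 = 935.1 g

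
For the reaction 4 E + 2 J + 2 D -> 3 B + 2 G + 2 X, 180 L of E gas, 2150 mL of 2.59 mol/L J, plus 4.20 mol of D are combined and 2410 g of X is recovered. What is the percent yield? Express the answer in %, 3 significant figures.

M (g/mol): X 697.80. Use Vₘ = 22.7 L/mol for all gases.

n(E) = 180.0 / 22.7 = 7.930 mol
n(J) = 2.59 × 2150/1000 = 5.569 mol
n(D) = 4.200 mol
n/ν for E = 7.930/4 = 1.983
n/ν for J = 5.569/2 = 2.785
n/ν for D = 4.200/2 = 2.100
Smallest n/ν is E → limiting reagent.
theoretical n(X) = (2/4) × 7.930 = 3.965 mol → 2767 g
% yield = 2410 / 2767 × 100 = 87.10 %

87.1 %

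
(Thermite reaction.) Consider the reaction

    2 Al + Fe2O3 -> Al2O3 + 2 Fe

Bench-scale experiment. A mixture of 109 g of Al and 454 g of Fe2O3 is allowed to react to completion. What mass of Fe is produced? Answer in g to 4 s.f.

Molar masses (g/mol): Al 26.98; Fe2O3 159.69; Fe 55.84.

225.6 g

n(Al) = 109.0 / 26.98 = 4.040 mol
n(Fe2O3) = 454.0 / 159.69 = 2.843 mol
n/ν → Al: 2.020, Fe2O3: 2.843; Al is limiting.
n(Fe) = (2/2) × 4.040 = 4.040 mol
mass = 4.040 × 55.84 = 225.6 g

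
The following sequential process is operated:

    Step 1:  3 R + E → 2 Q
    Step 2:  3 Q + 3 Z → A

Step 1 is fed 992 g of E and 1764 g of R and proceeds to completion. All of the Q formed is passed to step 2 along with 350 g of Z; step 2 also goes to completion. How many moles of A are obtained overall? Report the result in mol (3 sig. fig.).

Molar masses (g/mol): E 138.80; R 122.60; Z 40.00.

2.92 mol

Step 1:
n(E) = 992.0 / 138.80 = 7.147 mol
n(R) = 1764 / 122.60 = 14.39 mol
n/ν → E: 7.147, R: 4.797; R is limiting.
n(Q) produced = (2/3) × 14.39 = 9.593 mol
Step 2:
n(Q) available = 9.593 mol
n(Z) = 350.0 / 40.00 = 8.750 mol
n/ν → Q: 3.198, Z: 2.917; Z is limiting.
n(A) = (1/3) × 8.750 = 2.917 mol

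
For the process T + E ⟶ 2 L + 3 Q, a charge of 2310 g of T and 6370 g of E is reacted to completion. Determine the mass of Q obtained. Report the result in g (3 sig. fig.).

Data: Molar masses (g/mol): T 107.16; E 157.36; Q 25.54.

1650 g

n(T) = 2310 / 107.16 = 21.56 mol
n(E) = 6370 / 157.36 = 40.48 mol
n/ν for T = 21.56/1 = 21.56
n/ν for E = 40.48/1 = 40.48
Smallest n/ν is T → limiting reagent.
n(Q) = (3/1) × 21.56 = 64.68 mol
mass = 64.68 × 25.54 = 1652 g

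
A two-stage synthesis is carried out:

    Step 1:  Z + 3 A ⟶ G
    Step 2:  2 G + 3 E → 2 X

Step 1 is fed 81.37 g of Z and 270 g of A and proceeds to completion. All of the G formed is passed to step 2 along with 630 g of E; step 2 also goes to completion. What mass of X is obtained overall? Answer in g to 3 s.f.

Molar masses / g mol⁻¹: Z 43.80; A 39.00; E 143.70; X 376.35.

Step 1:
n(Z) = 81.37 / 43.80 = 1.858 mol
n(A) = 270.0 / 39.00 = 6.923 mol
n/ν for Z = 1.858/1 = 1.858
n/ν for A = 6.923/3 = 2.308
Smallest n/ν is Z → limiting reagent.
n(G) produced = (1/1) × 1.858 = 1.858 mol
Step 2:
n(G) available = 1.858 mol
n(E) = 630.0 / 143.70 = 4.384 mol
n/ν for G = 1.858/2 = 0.9290
n/ν for E = 4.384/3 = 1.461
Smallest n/ν is G → limiting reagent.
n(X) = (2/2) × 1.858 = 1.858 mol
mass = 1.858 × 376.35 = 699.3 g

699 g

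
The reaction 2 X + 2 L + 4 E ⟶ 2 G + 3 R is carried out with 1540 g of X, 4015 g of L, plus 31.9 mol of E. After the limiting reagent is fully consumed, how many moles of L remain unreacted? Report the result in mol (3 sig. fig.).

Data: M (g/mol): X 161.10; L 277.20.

n(X) = 1540 / 161.10 = 9.559 mol
n(L) = 4015 / 277.20 = 14.48 mol
n(E) = 31.90 mol
n/ν for X = 9.559/2 = 4.780
n/ν for L = 14.48/2 = 7.240
n/ν for E = 31.90/4 = 7.975
Smallest n/ν is X → limiting reagent.
L consumed = (2/2) × 9.559 = 9.559 mol
L remaining = 14.48 − 9.559 = 4.921 mol

4.92 mol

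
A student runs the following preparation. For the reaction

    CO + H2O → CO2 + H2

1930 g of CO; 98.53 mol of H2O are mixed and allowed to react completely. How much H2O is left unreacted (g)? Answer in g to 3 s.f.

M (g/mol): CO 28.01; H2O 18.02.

n(CO) = 1930 / 28.01 = 68.90 mol
n(H2O) = 98.53 mol
n/ν for CO = 68.90/1 = 68.90
n/ν for H2O = 98.53/1 = 98.53
Smallest n/ν is CO → limiting reagent.
H2O consumed = (1/1) × 68.90 = 68.90 mol
H2O remaining = 98.53 − 68.90 = 29.63 mol
mass = 29.63 × 18.02 = 533.9 g

534 g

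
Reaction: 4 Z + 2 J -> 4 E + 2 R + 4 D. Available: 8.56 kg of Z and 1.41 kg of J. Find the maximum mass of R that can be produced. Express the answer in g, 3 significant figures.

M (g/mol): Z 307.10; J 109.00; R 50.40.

652 g

n(Z) = 8.560×1000 / 307.10 = 27.87 mol
n(J) = 1.410×1000 / 109.00 = 12.94 mol
n/ν → Z: 6.968, J: 6.470; J is limiting.
n(R) = (2/2) × 12.94 = 12.94 mol
mass = 12.94 × 50.40 = 652.2 g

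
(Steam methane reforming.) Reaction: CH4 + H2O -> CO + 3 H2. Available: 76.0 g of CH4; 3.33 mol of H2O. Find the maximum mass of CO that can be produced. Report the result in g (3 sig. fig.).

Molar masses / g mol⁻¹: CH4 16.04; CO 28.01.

93.3 g

n(CH4) = 76.00 / 16.04 = 4.738 mol
n(H2O) = 3.330 mol
n/ν for CH4 = 4.738/1 = 4.738
n/ν for H2O = 3.330/1 = 3.330
Smallest n/ν is H2O → limiting reagent.
n(CO) = (1/1) × 3.330 = 3.330 mol
mass = 3.330 × 28.01 = 93.27 g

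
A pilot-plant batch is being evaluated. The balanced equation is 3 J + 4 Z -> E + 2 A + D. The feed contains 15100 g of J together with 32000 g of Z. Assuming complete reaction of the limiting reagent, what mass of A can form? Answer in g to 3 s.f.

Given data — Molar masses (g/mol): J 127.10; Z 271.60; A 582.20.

n(J) = 15100 / 127.10 = 118.8 mol
n(Z) = 32000 / 271.60 = 117.8 mol
n/ν → J: 39.60, Z: 29.45; Z is limiting.
n(A) = (2/4) × 117.8 = 58.90 mol
mass = 58.90 × 582.20 = 34290 g

34300 g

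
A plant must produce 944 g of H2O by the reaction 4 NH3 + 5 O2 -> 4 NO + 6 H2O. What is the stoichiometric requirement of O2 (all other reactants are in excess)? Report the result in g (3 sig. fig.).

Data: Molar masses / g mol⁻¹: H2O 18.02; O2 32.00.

1400 g

n(H2O) = 944 / 18.02 = 52.39 mol
n(O2) = (5/6) × 52.39 = 43.66 mol
mass = 43.66 × 32.00 = 1397 g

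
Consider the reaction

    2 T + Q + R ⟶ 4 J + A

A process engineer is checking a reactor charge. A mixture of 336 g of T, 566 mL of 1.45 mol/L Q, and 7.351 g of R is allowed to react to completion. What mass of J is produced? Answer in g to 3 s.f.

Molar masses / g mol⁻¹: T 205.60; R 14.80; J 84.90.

n(T) = 336.0 / 205.60 = 1.634 mol
n(Q) = 1.45 × 566.0/1000 = 0.8207 mol
n(R) = 7.351 / 14.80 = 0.4967 mol
n/ν for T = 1.634/2 = 0.8170
n/ν for Q = 0.8207/1 = 0.8207
n/ν for R = 0.4967/1 = 0.4967
Smallest n/ν is R → limiting reagent.
n(J) = (4/1) × 0.4967 = 1.987 mol
mass = 1.987 × 84.90 = 168.7 g

169 g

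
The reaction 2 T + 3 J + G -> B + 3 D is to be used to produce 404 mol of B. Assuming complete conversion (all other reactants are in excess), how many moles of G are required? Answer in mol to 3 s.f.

n(B) = 404.0 mol
n(G) = (1/1) × 404.0 = 404.0 mol

404 mol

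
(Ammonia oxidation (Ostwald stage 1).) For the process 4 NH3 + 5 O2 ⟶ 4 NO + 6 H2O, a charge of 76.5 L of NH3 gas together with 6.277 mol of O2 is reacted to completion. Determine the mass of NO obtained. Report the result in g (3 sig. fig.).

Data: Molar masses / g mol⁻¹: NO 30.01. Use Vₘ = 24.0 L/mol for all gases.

95.7 g

n(NH3) = 76.50 / 24.0 = 3.188 mol
n(O2) = 6.277 mol
n/ν for NH3 = 3.188/4 = 0.7970
n/ν for O2 = 6.277/5 = 1.255
Smallest n/ν is NH3 → limiting reagent.
n(NO) = (4/4) × 3.188 = 3.188 mol
mass = 3.188 × 30.01 = 95.67 g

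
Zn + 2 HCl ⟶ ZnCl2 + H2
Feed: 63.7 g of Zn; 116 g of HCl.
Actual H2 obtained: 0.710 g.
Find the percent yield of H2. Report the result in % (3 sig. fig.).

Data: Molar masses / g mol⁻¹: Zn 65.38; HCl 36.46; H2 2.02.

36.1 %

n(Zn) = 63.70 / 65.38 = 0.9743 mol
n(HCl) = 116.0 / 36.46 = 3.182 mol
n/ν → Zn: 0.9743, HCl: 1.591; Zn is limiting.
theoretical n(H2) = (1/1) × 0.9743 = 0.9743 mol → 1.968 g
% yield = 0.710 / 1.968 × 100 = 36.08 %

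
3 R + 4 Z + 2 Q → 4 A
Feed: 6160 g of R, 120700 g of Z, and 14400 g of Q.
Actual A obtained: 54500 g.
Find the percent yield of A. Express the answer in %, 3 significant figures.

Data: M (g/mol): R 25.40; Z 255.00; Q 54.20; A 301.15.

n(R) = 6160 / 25.40 = 242.5 mol
n(Z) = 120700 / 255.00 = 473.3 mol
n(Q) = 14400 / 54.20 = 265.7 mol
n/ν for R = 242.5/3 = 80.83
n/ν for Z = 473.3/4 = 118.3
n/ν for Q = 265.7/2 = 132.9
Smallest n/ν is R → limiting reagent.
theoretical n(A) = (4/3) × 242.5 = 323.3 mol → 97360 g
% yield = 54500 / 97360 × 100 = 55.98 %

56.0 %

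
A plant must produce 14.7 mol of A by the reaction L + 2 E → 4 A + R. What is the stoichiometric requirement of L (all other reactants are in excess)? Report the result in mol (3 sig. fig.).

3.68 mol

n(A) = 14.70 mol
n(L) = (1/4) × 14.70 = 3.675 mol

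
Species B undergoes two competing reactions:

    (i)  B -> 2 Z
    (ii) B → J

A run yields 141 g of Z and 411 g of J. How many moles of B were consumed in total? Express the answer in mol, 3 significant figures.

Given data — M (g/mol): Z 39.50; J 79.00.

6.99 mol

n(Z) = 141 / 39.50 = 3.570 mol
n(J) = 411 / 79.00 = 5.203 mol
n(B) via (i) = (1/2)×3.570 = 1.785 mol
n(B) via (ii) = (1/1)×5.203 = 5.203 mol
total n(B) = 1.785 + 5.203 = 6.988 mol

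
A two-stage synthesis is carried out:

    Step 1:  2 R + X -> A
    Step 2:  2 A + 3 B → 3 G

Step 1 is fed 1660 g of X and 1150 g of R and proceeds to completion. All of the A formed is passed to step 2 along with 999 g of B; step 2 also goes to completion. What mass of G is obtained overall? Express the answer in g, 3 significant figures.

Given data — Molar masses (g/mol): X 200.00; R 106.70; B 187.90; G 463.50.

2460 g

Step 1:
n(X) = 1660 / 200.00 = 8.300 mol
n(R) = 1150 / 106.70 = 10.78 mol
n/ν for X = 8.300/1 = 8.300
n/ν for R = 10.78/2 = 5.390
Smallest n/ν is R → limiting reagent.
n(A) produced = (1/2) × 10.78 = 5.390 mol
Step 2:
n(A) available = 5.390 mol
n(B) = 999.0 / 187.90 = 5.317 mol
n/ν for A = 5.390/2 = 2.695
n/ν for B = 5.317/3 = 1.772
Smallest n/ν is B → limiting reagent.
n(G) = (3/3) × 5.317 = 5.317 mol
mass = 5.317 × 463.50 = 2464 g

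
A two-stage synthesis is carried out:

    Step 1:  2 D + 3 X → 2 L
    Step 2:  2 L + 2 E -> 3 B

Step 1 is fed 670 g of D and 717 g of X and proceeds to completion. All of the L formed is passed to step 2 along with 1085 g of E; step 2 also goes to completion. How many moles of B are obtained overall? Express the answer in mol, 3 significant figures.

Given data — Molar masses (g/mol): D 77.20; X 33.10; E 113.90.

Step 1:
n(D) = 670.0 / 77.20 = 8.679 mol
n(X) = 717.0 / 33.10 = 21.66 mol
n/ν for D = 8.679/2 = 4.340
n/ν for X = 21.66/3 = 7.220
Smallest n/ν is D → limiting reagent.
n(L) produced = (2/2) × 8.679 = 8.679 mol
Step 2:
n(L) available = 8.679 mol
n(E) = 1085 / 113.90 = 9.526 mol
n/ν for L = 8.679/2 = 4.340
n/ν for E = 9.526/2 = 4.763
Smallest n/ν is L → limiting reagent.
n(B) = (3/2) × 8.679 = 13.02 mol

13.0 mol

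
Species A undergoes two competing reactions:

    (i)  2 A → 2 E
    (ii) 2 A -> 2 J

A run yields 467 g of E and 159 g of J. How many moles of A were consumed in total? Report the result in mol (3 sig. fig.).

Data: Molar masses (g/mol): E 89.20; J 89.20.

7.02 mol

n(E) = 467 / 89.20 = 5.235 mol
n(J) = 159 / 89.20 = 1.783 mol
n(A) via (i) = (2/2)×5.235 = 5.235 mol
n(A) via (ii) = (2/2)×1.783 = 1.783 mol
total n(A) = 5.235 + 1.783 = 7.018 mol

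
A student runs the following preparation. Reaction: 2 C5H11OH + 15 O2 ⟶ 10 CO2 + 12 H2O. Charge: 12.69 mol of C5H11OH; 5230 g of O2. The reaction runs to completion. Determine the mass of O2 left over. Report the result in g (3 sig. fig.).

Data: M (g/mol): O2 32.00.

2180 g

n(C5H11OH) = 12.69 mol
n(O2) = 5230 / 32.00 = 163.4 mol
n/ν for C5H11OH = 12.69/2 = 6.345
n/ν for O2 = 163.4/15 = 10.89
Smallest n/ν is C5H11OH → limiting reagent.
O2 consumed = (15/2) × 12.69 = 95.18 mol
O2 remaining = 163.4 − 95.18 = 68.22 mol
mass = 68.22 × 32.00 = 2183 g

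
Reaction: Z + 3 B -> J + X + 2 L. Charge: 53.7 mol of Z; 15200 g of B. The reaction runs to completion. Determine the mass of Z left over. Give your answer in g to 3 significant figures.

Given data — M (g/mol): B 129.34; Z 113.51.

1650 g

n(Z) = 53.70 mol
n(B) = 15200 / 129.34 = 117.5 mol
n/ν for Z = 53.70/1 = 53.70
n/ν for B = 117.5/3 = 39.17
Smallest n/ν is B → limiting reagent.
Z consumed = (1/3) × 117.5 = 39.17 mol
Z remaining = 53.70 − 39.17 = 14.53 mol
mass = 14.53 × 113.51 = 1649 g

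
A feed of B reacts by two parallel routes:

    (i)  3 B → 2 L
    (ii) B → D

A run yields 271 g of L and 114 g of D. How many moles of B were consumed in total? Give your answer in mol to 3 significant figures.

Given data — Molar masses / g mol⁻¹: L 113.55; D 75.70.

n(L) = 271 / 113.55 = 2.387 mol
n(D) = 114 / 75.70 = 1.506 mol
n(B) via (i) = (3/2)×2.387 = 3.581 mol
n(B) via (ii) = (1/1)×1.506 = 1.506 mol
total n(B) = 3.581 + 1.506 = 5.087 mol

5.09 mol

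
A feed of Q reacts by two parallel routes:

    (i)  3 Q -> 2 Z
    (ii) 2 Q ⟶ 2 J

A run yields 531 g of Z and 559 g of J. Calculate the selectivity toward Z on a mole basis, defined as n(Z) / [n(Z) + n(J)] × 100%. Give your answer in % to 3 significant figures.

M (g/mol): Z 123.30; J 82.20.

n(Z) = 531 / 123.30 = 4.307 mol
n(J) = 559 / 82.20 = 6.800 mol
selectivity = 4.307/(4.307+6.800) × 100 = 38.78 %

38.8 %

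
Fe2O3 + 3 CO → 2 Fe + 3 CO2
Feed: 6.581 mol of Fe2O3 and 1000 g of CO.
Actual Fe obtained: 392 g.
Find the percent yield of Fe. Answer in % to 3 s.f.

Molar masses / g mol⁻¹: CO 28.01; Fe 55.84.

n(Fe2O3) = 6.581 mol
n(CO) = 1000 / 28.01 = 35.70 mol
n/ν for Fe2O3 = 6.581/1 = 6.581
n/ν for CO = 35.70/3 = 11.90
Smallest n/ν is Fe2O3 → limiting reagent.
theoretical n(Fe) = (2/1) × 6.581 = 13.16 mol → 734.9 g
% yield = 392 / 734.9 × 100 = 53.34 %

53.3 %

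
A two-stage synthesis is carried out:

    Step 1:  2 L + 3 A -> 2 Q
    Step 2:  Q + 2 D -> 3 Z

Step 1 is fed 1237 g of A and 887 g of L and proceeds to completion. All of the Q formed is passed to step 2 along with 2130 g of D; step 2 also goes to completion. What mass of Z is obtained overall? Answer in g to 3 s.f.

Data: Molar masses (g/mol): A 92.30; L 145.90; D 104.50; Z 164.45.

3000 g

Step 1:
n(A) = 1237 / 92.30 = 13.40 mol
n(L) = 887.0 / 145.90 = 6.080 mol
n/ν → A: 4.467, L: 3.040; L is limiting.
n(Q) produced = (2/2) × 6.080 = 6.080 mol
Step 2:
n(Q) available = 6.080 mol
n(D) = 2130 / 104.50 = 20.38 mol
n/ν → Q: 6.080, D: 10.19; Q is limiting.
n(Z) = (3/1) × 6.080 = 18.24 mol
mass = 18.24 × 164.45 = 3000 g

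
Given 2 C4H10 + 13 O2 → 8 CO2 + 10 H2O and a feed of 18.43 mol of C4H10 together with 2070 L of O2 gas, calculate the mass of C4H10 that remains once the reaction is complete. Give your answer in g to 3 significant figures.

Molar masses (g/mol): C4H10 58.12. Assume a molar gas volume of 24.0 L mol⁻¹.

n(C4H10) = 18.43 mol
n(O2) = 2070 / 24.0 = 86.25 mol
n/ν for C4H10 = 18.43/2 = 9.215
n/ν for O2 = 86.25/13 = 6.635
Smallest n/ν is O2 → limiting reagent.
C4H10 consumed = (2/13) × 86.25 = 13.27 mol
C4H10 remaining = 18.43 − 13.27 = 5.160 mol
mass = 5.160 × 58.12 = 299.9 g

300 g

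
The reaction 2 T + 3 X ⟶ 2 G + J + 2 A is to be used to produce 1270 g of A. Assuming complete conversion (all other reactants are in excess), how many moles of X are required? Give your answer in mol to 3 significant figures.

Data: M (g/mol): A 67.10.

28.4 mol

n(A) = 1270 / 67.10 = 18.93 mol
n(X) = (3/2) × 18.93 = 28.40 mol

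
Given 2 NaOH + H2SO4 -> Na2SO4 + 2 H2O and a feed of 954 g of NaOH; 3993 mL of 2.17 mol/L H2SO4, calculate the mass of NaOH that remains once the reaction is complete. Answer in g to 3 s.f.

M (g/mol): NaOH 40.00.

261 g

n(NaOH) = 954.0 / 40.00 = 23.85 mol
n(H2SO4) = 2.17 × 3993/1000 = 8.665 mol
n/ν for NaOH = 23.85/2 = 11.93
n/ν for H2SO4 = 8.665/1 = 8.665
Smallest n/ν is H2SO4 → limiting reagent.
NaOH consumed = (2/1) × 8.665 = 17.33 mol
NaOH remaining = 23.85 − 17.33 = 6.520 mol
mass = 6.520 × 40.00 = 260.8 g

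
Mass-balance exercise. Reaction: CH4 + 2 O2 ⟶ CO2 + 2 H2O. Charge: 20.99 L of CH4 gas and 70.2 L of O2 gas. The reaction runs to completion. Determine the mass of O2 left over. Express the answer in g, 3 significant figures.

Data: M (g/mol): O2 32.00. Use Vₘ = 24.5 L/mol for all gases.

n(CH4) = 20.99 / 24.5 = 0.8567 mol
n(O2) = 70.20 / 24.5 = 2.865 mol
n/ν for CH4 = 0.8567/1 = 0.8567
n/ν for O2 = 2.865/2 = 1.433
Smallest n/ν is CH4 → limiting reagent.
O2 consumed = (2/1) × 0.8567 = 1.713 mol
O2 remaining = 2.865 − 1.713 = 1.152 mol
mass = 1.152 × 32.00 = 36.86 g

36.9 g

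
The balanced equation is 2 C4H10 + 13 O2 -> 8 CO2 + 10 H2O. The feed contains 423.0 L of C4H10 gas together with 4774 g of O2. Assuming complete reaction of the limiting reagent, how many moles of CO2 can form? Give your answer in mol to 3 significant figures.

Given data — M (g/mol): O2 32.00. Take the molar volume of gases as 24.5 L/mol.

n(C4H10) = 423.0 / 24.5 = 17.27 mol
n(O2) = 4774 / 32.00 = 149.2 mol
n/ν for C4H10 = 17.27/2 = 8.635
n/ν for O2 = 149.2/13 = 11.48
Smallest n/ν is C4H10 → limiting reagent.
n(CO2) = (8/2) × 17.27 = 69.08 mol

69.1 mol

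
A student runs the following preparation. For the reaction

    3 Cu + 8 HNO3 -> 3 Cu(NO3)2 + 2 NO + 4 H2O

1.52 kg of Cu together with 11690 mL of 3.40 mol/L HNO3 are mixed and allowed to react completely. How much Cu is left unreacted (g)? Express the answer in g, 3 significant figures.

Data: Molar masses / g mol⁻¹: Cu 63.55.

n(Cu) = 1.520×1000 / 63.55 = 23.92 mol
n(HNO3) = 3.40 × 11690/1000 = 39.75 mol
n/ν for Cu = 23.92/3 = 7.973
n/ν for HNO3 = 39.75/8 = 4.969
Smallest n/ν is HNO3 → limiting reagent.
Cu consumed = (3/8) × 39.75 = 14.91 mol
Cu remaining = 23.92 − 14.91 = 9.010 mol
mass = 9.010 × 63.55 = 572.6 g

573 g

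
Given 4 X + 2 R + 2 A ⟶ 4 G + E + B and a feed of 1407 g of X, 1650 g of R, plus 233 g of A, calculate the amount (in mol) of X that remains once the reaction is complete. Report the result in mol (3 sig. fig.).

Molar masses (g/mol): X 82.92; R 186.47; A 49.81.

7.61 mol

n(X) = 1407 / 82.92 = 16.97 mol
n(R) = 1650 / 186.47 = 8.849 mol
n(A) = 233.0 / 49.81 = 4.678 mol
n/ν → X: 4.243, R: 4.425, A: 2.339; A is limiting.
X consumed = (4/2) × 4.678 = 9.356 mol
X remaining = 16.97 − 9.356 = 7.614 mol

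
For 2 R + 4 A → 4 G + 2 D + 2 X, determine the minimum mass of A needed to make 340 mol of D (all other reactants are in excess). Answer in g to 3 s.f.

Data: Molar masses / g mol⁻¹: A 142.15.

96700 g

n(D) = 340.0 mol
n(A) = (4/2) × 340.0 = 680.0 mol
mass = 680.0 × 142.15 = 96660 g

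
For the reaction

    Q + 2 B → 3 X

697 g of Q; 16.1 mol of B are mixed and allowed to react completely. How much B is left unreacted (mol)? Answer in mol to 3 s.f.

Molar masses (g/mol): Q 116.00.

n(Q) = 697.0 / 116.00 = 6.009 mol
n(B) = 16.10 mol
n/ν for Q = 6.009/1 = 6.009
n/ν for B = 16.10/2 = 8.050
Smallest n/ν is Q → limiting reagent.
B consumed = (2/1) × 6.009 = 12.02 mol
B remaining = 16.10 − 12.02 = 4.080 mol

4.08 mol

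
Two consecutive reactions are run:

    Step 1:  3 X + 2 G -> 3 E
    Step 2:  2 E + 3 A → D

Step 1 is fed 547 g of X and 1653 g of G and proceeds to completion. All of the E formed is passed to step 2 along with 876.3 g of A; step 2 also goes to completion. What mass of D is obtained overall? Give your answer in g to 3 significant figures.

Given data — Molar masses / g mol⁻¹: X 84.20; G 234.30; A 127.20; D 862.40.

1980 g

Step 1:
n(X) = 547.0 / 84.20 = 6.496 mol
n(G) = 1653 / 234.30 = 7.055 mol
n/ν for X = 6.496/3 = 2.165
n/ν for G = 7.055/2 = 3.528
Smallest n/ν is X → limiting reagent.
n(E) produced = (3/3) × 6.496 = 6.496 mol
Step 2:
n(E) available = 6.496 mol
n(A) = 876.3 / 127.20 = 6.889 mol
n/ν for E = 6.496/2 = 3.248
n/ν for A = 6.889/3 = 2.296
Smallest n/ν is A → limiting reagent.
n(D) = (1/3) × 6.889 = 2.296 mol
mass = 2.296 × 862.40 = 1980 g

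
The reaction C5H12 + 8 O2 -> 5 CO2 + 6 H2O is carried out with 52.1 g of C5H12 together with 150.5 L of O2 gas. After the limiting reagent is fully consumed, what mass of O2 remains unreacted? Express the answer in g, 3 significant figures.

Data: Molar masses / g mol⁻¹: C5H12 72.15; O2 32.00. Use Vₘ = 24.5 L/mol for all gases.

11.7 g

n(C5H12) = 52.10 / 72.15 = 0.7221 mol
n(O2) = 150.5 / 24.5 = 6.143 mol
n/ν → C5H12: 0.7221, O2: 0.7679; C5H12 is limiting.
O2 consumed = (8/1) × 0.7221 = 5.777 mol
O2 remaining = 6.143 − 5.777 = 0.3660 mol
mass = 0.3660 × 32.00 = 11.71 g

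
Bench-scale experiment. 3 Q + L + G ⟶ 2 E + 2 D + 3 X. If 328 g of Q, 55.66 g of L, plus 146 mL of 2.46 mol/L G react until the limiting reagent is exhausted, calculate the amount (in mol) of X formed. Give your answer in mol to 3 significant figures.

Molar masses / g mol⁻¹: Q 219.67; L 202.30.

n(Q) = 328.0 / 219.67 = 1.493 mol
n(L) = 55.66 / 202.30 = 0.2751 mol
n(G) = 2.46 × 146.0/1000 = 0.3592 mol
n/ν for Q = 1.493/3 = 0.4977
n/ν for L = 0.2751/1 = 0.2751
n/ν for G = 0.3592/1 = 0.3592
Smallest n/ν is L → limiting reagent.
n(X) = (3/1) × 0.2751 = 0.8253 mol

0.825 mol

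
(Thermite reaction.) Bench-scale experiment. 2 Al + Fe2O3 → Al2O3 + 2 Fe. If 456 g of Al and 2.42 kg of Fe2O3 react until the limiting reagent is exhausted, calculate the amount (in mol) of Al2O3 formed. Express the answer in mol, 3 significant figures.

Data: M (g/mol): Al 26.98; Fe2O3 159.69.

n(Al) = 456.0 / 26.98 = 16.90 mol
n(Fe2O3) = 2.420×1000 / 159.69 = 15.15 mol
n/ν for Al = 16.90/2 = 8.450
n/ν for Fe2O3 = 15.15/1 = 15.15
Smallest n/ν is Al → limiting reagent.
n(Al2O3) = (1/2) × 16.90 = 8.450 mol

8.45 mol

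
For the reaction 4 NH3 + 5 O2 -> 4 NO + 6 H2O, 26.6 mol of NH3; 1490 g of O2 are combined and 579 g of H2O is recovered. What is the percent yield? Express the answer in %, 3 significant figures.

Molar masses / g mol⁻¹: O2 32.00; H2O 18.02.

n(NH3) = 26.60 mol
n(O2) = 1490 / 32.00 = 46.56 mol
n/ν for NH3 = 26.60/4 = 6.650
n/ν for O2 = 46.56/5 = 9.312
Smallest n/ν is NH3 → limiting reagent.
theoretical n(H2O) = (6/4) × 26.60 = 39.90 mol → 719.0 g
% yield = 579 / 719.0 × 100 = 80.53 %

80.5 %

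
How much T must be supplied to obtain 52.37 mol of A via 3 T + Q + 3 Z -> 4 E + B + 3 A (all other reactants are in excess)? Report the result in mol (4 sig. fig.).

52.37 mol

n(A) = 52.37 mol
n(T) = (3/3) × 52.37 = 52.37 mol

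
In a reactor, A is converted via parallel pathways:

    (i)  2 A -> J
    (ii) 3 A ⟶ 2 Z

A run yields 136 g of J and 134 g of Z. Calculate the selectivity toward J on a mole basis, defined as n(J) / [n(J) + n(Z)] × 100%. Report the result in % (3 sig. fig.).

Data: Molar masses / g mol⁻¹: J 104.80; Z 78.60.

n(J) = 136 / 104.80 = 1.298 mol
n(Z) = 134 / 78.60 = 1.705 mol
selectivity = 1.298/(1.298+1.705) × 100 = 43.22 %

43.2 %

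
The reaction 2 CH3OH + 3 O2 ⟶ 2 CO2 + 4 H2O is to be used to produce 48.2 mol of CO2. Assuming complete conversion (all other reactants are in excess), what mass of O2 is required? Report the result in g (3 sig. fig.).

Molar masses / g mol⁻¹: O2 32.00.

2310 g

n(CO2) = 48.20 mol
n(O2) = (3/2) × 48.20 = 72.30 mol
mass = 72.30 × 32.00 = 2314 g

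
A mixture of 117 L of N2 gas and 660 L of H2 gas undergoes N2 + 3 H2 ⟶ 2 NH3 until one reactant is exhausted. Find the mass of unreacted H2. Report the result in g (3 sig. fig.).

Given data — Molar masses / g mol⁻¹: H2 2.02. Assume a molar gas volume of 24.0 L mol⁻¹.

n(N2) = 117.0 / 24.0 = 4.875 mol
n(H2) = 660.0 / 24.0 = 27.50 mol
n/ν for N2 = 4.875/1 = 4.875
n/ν for H2 = 27.50/3 = 9.167
Smallest n/ν is N2 → limiting reagent.
H2 consumed = (3/1) × 4.875 = 14.63 mol
H2 remaining = 27.50 − 14.63 = 12.87 mol
mass = 12.87 × 2.02 = 26.00 g

26.0 g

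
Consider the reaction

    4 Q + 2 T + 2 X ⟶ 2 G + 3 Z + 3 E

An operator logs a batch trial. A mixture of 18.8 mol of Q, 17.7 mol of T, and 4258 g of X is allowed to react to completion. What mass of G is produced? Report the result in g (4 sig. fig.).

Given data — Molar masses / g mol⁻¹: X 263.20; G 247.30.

2325 g

n(Q) = 18.80 mol
n(T) = 17.70 mol
n(X) = 4258 / 263.20 = 16.18 mol
n/ν for Q = 18.80/4 = 4.700
n/ν for T = 17.70/2 = 8.850
n/ν for X = 16.18/2 = 8.090
Smallest n/ν is Q → limiting reagent.
n(G) = (2/4) × 18.80 = 9.400 mol
mass = 9.400 × 247.30 = 2325 g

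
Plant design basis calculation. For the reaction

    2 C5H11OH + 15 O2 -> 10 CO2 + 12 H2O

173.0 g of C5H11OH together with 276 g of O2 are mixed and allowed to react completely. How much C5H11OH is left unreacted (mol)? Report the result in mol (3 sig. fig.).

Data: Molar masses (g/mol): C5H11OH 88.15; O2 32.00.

0.813 mol

n(C5H11OH) = 173.0 / 88.15 = 1.963 mol
n(O2) = 276.0 / 32.00 = 8.625 mol
n/ν → C5H11OH: 0.9815, O2: 0.5750; O2 is limiting.
C5H11OH consumed = (2/15) × 8.625 = 1.150 mol
C5H11OH remaining = 1.963 − 1.150 = 0.8130 mol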